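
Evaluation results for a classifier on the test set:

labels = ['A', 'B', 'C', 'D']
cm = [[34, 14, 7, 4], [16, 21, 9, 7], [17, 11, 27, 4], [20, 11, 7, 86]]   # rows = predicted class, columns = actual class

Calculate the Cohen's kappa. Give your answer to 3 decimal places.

Observed agreement pₒ = trace/N = 168/295 = 0.5695
Expected agreement pₑ = Σ (rowᵢ·colᵢ)/N² = (87·59 + 57·53 + 50·59 + 101·124)/295² = 0.2715
κ = (pₒ − pₑ)/(1 − pₑ) = (0.5695 − 0.2715)/(1 − 0.2715) = 0.409

0.409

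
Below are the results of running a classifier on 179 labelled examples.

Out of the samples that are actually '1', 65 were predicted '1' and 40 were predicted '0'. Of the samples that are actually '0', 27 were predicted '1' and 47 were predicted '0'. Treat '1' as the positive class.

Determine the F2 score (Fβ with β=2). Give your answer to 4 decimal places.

0.6348

Fβ = (1+β²)·TP / ((1+β²)·TP + β²·FN + FP), with β²=4
= 5·65 / (5·65 + 4·40 + 27) = 0.6348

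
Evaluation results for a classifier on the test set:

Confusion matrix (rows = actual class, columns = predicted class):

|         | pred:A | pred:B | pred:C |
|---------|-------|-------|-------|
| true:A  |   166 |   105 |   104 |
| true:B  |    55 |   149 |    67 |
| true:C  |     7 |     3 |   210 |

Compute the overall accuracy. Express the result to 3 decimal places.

Accuracy = trace / total = (166+149+210=525) / 866 = 525/866 = 0.606

0.606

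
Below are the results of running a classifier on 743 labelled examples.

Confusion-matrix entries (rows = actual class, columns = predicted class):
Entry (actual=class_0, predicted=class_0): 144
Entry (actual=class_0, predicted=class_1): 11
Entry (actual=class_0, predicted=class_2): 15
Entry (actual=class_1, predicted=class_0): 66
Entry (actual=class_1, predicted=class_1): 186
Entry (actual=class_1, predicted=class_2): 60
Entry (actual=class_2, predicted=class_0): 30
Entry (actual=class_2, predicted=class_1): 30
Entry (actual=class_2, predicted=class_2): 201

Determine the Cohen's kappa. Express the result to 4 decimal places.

Observed agreement pₒ = trace/N = 531/743 = 0.71467
Expected agreement pₑ = Σ (rowᵢ·colᵢ)/N² = (170·240 + 312·227 + 261·276)/743² = 0.33269
κ = (pₒ − pₑ)/(1 − pₑ) = (0.71467 − 0.33269)/(1 − 0.33269) = 0.5724

0.5724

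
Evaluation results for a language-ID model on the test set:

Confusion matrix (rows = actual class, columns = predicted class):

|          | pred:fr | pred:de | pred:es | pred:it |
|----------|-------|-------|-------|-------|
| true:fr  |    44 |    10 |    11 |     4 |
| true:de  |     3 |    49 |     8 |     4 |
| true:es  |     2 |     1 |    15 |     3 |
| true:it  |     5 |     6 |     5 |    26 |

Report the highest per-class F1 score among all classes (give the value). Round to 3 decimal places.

Per-class F1 score (2·TP/(2·TP+FP+FN)):
  fr: TP=44, FP=3+2+5=10, FN=10+11+4=25 → 88/123 = 0.7154
  de: TP=49, FP=10+1+6=17, FN=3+8+4=15 → 98/130 = 0.7538
  es: TP=15, FP=11+8+5=24, FN=2+1+3=6 → 30/60 = 0.5000
  it: TP=26, FP=4+4+3=11, FN=5+6+5=16 → 52/79 = 0.6582
Highest is class 'de' with F1 score = 0.754.

0.754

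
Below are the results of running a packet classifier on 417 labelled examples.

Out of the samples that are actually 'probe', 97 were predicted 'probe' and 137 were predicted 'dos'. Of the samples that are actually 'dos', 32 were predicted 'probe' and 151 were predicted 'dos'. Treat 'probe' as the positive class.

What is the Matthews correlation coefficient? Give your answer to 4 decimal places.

0.2573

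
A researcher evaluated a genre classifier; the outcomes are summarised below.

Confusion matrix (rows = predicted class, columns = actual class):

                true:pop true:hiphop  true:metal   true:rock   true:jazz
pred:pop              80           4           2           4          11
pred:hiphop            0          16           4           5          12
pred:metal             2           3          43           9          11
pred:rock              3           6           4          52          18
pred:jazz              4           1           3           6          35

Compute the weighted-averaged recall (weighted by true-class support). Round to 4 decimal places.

0.6686

Per-class recall (TP/(TP+FN)):
  pop: TP=80, FN=0+2+3+4=9 → 80/89 = 0.89888
  hiphop: TP=16, FN=4+3+6+1=14 → 16/30 = 0.53333
  metal: TP=43, FN=2+4+4+3=13 → 43/56 = 0.76786
  rock: TP=52, FN=4+5+9+6=24 → 52/76 = 0.68421
  jazz: TP=35, FN=11+12+11+18=52 → 35/87 = 0.40230
Weighted-recall = Σ (supportᵢ/N)·recallᵢ with N=338: (89/338)·0.89888 + (30/338)·0.53333 + (56/338)·0.76786 + (76/338)·0.68421 + (87/338)·0.40230 = 0.6686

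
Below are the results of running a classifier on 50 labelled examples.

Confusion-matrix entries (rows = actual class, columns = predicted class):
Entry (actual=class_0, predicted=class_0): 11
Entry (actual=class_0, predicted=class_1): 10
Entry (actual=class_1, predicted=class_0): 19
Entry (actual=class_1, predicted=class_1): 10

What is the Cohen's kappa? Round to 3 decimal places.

Observed agreement pₒ = trace/N = 21/50 = 0.4200
Expected agreement pₑ = Σ (rowᵢ·colᵢ)/N² = (21·30 + 29·20)/50² = 0.4840
κ = (pₒ − pₑ)/(1 − pₑ) = (0.4200 − 0.4840)/(1 − 0.4840) = -0.124

-0.124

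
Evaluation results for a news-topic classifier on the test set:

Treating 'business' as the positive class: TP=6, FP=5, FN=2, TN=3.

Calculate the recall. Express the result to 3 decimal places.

0.750

Recall = TP/(TP+FN) = 6/(6+2) = 6/8 = 0.750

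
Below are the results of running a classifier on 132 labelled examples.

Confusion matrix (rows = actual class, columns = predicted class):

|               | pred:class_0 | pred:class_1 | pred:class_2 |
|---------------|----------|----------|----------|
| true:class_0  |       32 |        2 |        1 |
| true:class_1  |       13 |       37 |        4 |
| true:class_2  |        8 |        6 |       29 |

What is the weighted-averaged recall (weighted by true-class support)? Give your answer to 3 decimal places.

0.742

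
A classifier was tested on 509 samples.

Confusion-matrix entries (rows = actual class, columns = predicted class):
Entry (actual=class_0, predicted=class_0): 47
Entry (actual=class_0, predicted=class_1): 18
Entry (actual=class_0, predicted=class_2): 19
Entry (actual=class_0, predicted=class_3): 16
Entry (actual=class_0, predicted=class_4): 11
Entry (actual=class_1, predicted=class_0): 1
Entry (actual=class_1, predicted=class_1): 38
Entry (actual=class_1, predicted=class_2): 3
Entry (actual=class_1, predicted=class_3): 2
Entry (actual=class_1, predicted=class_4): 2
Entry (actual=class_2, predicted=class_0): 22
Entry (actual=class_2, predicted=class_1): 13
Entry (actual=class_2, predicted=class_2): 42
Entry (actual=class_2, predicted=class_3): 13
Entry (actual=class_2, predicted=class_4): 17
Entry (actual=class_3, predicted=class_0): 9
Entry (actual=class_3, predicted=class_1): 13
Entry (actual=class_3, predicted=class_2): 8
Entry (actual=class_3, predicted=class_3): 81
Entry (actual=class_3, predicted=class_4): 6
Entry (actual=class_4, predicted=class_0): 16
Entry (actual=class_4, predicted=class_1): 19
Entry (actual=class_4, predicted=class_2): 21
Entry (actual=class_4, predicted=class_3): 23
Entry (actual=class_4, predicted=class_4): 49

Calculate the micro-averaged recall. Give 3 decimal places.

Micro-averaging pools counts across classes: ΣTP=257, ΣFP=252, ΣFN=252.
Micro-recall = TP/(TP+FN) on pooled counts = 0.505 (equals overall accuracy in single-label multiclass).

0.505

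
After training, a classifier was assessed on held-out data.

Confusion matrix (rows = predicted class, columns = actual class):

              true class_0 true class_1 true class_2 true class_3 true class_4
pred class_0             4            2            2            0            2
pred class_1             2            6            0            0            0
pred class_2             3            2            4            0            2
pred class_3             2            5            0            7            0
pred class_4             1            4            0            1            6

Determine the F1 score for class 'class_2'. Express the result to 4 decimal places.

0.4706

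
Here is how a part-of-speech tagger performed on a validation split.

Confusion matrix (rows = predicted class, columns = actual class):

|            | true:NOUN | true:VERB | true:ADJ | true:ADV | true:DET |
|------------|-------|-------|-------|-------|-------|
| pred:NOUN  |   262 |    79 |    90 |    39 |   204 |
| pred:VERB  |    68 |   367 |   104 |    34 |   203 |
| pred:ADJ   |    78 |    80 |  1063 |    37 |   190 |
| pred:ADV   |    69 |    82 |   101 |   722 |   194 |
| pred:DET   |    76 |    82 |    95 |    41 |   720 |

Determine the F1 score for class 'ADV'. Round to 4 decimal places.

0.7075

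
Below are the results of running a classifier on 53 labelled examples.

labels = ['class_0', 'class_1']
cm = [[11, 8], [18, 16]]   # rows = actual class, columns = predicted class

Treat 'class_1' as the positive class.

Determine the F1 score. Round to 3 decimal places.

0.552

Precision = TP/(TP+FP) = 16/24 = 0.6667
Recall = TP/(TP+FN) = 16/34 = 0.4706
F1 = 2·TP/(2·TP+FP+FN) = 32/58 = 0.552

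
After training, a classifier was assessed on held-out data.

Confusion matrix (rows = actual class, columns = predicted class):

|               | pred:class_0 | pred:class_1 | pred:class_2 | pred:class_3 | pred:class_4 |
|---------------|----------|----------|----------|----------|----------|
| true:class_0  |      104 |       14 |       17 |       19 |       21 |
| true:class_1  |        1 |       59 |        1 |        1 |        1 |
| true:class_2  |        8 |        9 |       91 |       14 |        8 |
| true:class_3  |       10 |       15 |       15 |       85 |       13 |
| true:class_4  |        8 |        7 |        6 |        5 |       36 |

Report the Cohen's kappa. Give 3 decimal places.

0.569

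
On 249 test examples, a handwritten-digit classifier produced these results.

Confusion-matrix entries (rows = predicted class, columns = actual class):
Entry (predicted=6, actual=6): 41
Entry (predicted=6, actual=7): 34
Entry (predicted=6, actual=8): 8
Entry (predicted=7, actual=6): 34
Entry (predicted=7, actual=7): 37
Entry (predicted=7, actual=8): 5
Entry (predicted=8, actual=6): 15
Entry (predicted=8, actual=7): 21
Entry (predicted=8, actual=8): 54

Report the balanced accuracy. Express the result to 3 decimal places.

0.555

Balanced accuracy = mean of per-class recall.
  6: recall = 41/90 = 0.4556
  7: recall = 37/92 = 0.4022
  8: recall = 54/67 = 0.8060
Mean = (0.4556 + 0.4022 + 0.8060) / 3 = 0.555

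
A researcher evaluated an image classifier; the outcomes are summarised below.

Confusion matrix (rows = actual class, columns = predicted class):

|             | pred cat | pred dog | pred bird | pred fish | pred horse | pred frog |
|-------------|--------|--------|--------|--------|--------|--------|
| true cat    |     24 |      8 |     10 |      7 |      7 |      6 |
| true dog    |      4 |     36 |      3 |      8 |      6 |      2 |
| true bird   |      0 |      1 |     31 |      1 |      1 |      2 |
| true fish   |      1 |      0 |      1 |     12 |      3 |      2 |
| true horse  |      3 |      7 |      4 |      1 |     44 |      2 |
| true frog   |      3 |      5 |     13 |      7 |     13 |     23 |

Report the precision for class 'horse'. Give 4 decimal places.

0.5946

One-vs-rest for 'horse': TP = diagonal; FP = other classes predicted 'horse'; FN = 'horse' predicted as other.
precision = TP/(TP+FP).
horse: TP=44, FP=7+6+1+3+13=30 → 44/74 = 0.59459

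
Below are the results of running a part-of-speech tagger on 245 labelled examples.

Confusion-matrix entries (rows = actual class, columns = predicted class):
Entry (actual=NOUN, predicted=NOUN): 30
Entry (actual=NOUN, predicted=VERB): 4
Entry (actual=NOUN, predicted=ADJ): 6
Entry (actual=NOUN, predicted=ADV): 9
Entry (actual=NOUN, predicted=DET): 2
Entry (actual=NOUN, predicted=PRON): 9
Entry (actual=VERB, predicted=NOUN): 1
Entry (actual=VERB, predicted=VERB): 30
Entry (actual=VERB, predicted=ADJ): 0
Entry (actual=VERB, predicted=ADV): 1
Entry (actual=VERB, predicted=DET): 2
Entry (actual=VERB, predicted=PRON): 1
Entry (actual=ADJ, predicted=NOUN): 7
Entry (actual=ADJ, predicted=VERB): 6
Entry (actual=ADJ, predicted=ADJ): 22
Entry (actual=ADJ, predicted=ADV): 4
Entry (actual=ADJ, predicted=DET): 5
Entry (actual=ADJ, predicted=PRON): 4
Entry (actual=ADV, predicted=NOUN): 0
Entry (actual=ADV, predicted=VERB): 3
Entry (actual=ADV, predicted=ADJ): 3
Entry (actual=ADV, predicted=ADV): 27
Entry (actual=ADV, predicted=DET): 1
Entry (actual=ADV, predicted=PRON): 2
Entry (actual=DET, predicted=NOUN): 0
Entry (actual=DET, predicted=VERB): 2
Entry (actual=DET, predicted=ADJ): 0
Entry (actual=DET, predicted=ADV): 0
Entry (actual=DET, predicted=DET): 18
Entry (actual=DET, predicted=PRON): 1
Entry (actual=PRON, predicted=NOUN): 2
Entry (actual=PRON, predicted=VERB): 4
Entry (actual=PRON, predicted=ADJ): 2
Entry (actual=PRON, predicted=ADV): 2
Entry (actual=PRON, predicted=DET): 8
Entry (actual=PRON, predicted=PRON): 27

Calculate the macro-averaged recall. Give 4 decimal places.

0.6704

Per-class recall (TP/(TP+FN)):
  NOUN: TP=30, FN=4+6+9+2+9=30 → 30/60 = 0.50000
  VERB: TP=30, FN=1+0+1+2+1=5 → 30/35 = 0.85714
  ADJ: TP=22, FN=7+6+4+5+4=26 → 22/48 = 0.45833
  ADV: TP=27, FN=0+3+3+1+2=9 → 27/36 = 0.75000
  DET: TP=18, FN=0+2+0+0+1=3 → 18/21 = 0.85714
  PRON: TP=27, FN=2+4+2+2+8=18 → 27/45 = 0.60000
Macro-recall = mean = (0.50000 + 0.85714 + 0.45833 + 0.75000 + 0.85714 + 0.60000) / 6 = 0.6704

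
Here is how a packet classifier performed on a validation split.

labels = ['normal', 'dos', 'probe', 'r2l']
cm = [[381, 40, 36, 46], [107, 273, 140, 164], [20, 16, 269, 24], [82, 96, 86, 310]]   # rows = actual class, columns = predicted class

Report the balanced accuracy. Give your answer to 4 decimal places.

Balanced accuracy = mean of per-class recall.
  normal: recall = 381/503 = 0.75746
  dos: recall = 273/684 = 0.39912
  probe: recall = 269/329 = 0.81763
  r2l: recall = 310/574 = 0.54007
Mean = (0.75746 + 0.39912 + 0.81763 + 0.54007) / 4 = 0.6286

0.6286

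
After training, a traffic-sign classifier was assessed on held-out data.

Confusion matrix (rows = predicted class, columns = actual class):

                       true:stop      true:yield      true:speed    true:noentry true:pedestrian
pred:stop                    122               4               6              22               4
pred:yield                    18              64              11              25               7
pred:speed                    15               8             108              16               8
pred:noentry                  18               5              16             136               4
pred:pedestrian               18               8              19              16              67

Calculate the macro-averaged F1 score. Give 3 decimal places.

Per-class F1 score (2·TP/(2·TP+FP+FN)):
  stop: TP=122, FP=4+6+22+4=36, FN=18+15+18+18=69 → 244/349 = 0.6991
  yield: TP=64, FP=18+11+25+7=61, FN=4+8+5+8=25 → 128/214 = 0.5981
  speed: TP=108, FP=15+8+16+8=47, FN=6+11+16+19=52 → 216/315 = 0.6857
  noentry: TP=136, FP=18+5+16+4=43, FN=22+25+16+16=79 → 272/394 = 0.6904
  pedestrian: TP=67, FP=18+8+19+16=61, FN=4+7+8+4=23 → 134/218 = 0.6147
Macro-F1 score = mean = (0.6991 + 0.5981 + 0.6857 + 0.6904 + 0.6147) / 5 = 0.658

0.658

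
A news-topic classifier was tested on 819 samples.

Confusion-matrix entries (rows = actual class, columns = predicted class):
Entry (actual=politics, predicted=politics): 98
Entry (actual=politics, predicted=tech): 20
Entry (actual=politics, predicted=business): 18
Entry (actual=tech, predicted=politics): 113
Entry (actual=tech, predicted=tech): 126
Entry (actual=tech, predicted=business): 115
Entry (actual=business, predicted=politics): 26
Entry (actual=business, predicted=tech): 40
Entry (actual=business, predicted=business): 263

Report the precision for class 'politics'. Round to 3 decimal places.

0.414

One-vs-rest for 'politics': TP = diagonal; FP = other classes predicted 'politics'; FN = 'politics' predicted as other.
precision = TP/(TP+FP).
politics: TP=98, FP=113+26=139 → 98/237 = 0.4135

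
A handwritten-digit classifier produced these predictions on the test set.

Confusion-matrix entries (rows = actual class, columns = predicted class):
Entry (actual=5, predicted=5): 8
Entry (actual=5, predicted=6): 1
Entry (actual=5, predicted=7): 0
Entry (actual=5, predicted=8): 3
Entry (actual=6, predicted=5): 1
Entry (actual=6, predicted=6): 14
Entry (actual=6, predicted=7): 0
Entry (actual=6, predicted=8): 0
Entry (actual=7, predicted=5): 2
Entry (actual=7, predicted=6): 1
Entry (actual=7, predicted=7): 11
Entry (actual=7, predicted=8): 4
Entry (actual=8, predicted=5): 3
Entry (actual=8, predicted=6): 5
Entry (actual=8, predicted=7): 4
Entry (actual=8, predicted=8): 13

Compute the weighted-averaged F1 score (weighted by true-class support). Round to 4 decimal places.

0.6499

Per-class F1 score (2·TP/(2·TP+FP+FN)):
  5: TP=8, FP=1+2+3=6, FN=1+0+3=4 → 16/26 = 0.61538
  6: TP=14, FP=1+1+5=7, FN=1+0+0=1 → 28/36 = 0.77778
  7: TP=11, FP=0+0+4=4, FN=2+1+4=7 → 22/33 = 0.66667
  8: TP=13, FP=3+0+4=7, FN=3+5+4=12 → 26/45 = 0.57778
Weighted-F1 score = Σ (supportᵢ/N)·F1 scoreᵢ with N=70: (12/70)·0.61538 + (15/70)·0.77778 + (18/70)·0.66667 + (25/70)·0.57778 = 0.6499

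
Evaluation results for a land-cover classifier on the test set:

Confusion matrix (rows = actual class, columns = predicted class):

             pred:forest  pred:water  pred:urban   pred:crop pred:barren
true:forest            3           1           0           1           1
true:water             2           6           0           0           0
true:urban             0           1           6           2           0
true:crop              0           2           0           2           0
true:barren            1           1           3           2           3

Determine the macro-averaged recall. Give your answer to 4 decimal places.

Per-class recall (TP/(TP+FN)):
  forest: TP=3, FN=1+0+1+1=3 → 3/6 = 0.50000
  water: TP=6, FN=2+0+0+0=2 → 6/8 = 0.75000
  urban: TP=6, FN=0+1+2+0=3 → 6/9 = 0.66667
  crop: TP=2, FN=0+2+0+0=2 → 2/4 = 0.50000
  barren: TP=3, FN=1+1+3+2=7 → 3/10 = 0.30000
Macro-recall = mean = (0.50000 + 0.75000 + 0.66667 + 0.50000 + 0.30000) / 5 = 0.5433

0.5433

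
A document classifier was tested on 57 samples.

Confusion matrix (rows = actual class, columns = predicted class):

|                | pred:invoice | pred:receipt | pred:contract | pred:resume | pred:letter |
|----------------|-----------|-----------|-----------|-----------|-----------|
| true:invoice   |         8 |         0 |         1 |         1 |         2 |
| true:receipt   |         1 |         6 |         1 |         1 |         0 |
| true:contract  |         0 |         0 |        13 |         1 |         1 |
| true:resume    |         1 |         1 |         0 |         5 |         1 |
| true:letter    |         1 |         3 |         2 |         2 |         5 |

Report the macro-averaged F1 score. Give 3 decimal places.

0.630

Per-class F1 score (2·TP/(2·TP+FP+FN)):
  invoice: TP=8, FP=1+0+1+1=3, FN=0+1+1+2=4 → 16/23 = 0.6957
  receipt: TP=6, FP=0+0+1+3=4, FN=1+1+1+0=3 → 12/19 = 0.6316
  contract: TP=13, FP=1+1+0+2=4, FN=0+0+1+1=2 → 26/32 = 0.8125
  resume: TP=5, FP=1+1+1+2=5, FN=1+1+0+1=3 → 10/18 = 0.5556
  letter: TP=5, FP=2+0+1+1=4, FN=1+3+2+2=8 → 10/22 = 0.4545
Macro-F1 score = mean = (0.6957 + 0.6316 + 0.8125 + 0.5556 + 0.4545) / 5 = 0.630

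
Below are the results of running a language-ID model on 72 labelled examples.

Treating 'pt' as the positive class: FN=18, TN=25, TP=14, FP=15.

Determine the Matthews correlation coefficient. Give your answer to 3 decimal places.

MCC = (TP·TN − FP·FN) / √((TP+FP)(TP+FN)(TN+FP)(TN+FN))
Numerator = 14·25 − 15·18 = 80
Denominator = √(29·32·40·43) = √1596160 = 1263.3923
MCC = 80 / 1263.3923 = 0.063

0.063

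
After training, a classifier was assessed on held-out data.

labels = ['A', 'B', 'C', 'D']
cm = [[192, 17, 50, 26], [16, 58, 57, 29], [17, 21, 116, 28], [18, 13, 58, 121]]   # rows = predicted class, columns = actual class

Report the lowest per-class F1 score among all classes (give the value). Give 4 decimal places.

0.4312

Per-class F1 score (2·TP/(2·TP+FP+FN)):
  A: TP=192, FP=17+50+26=93, FN=16+17+18=51 → 384/528 = 0.72727
  B: TP=58, FP=16+57+29=102, FN=17+21+13=51 → 116/269 = 0.43123
  C: TP=116, FP=17+21+28=66, FN=50+57+58=165 → 232/463 = 0.50108
  D: TP=121, FP=18+13+58=89, FN=26+29+28=83 → 242/414 = 0.58454
Lowest is class 'B' with F1 score = 0.4312.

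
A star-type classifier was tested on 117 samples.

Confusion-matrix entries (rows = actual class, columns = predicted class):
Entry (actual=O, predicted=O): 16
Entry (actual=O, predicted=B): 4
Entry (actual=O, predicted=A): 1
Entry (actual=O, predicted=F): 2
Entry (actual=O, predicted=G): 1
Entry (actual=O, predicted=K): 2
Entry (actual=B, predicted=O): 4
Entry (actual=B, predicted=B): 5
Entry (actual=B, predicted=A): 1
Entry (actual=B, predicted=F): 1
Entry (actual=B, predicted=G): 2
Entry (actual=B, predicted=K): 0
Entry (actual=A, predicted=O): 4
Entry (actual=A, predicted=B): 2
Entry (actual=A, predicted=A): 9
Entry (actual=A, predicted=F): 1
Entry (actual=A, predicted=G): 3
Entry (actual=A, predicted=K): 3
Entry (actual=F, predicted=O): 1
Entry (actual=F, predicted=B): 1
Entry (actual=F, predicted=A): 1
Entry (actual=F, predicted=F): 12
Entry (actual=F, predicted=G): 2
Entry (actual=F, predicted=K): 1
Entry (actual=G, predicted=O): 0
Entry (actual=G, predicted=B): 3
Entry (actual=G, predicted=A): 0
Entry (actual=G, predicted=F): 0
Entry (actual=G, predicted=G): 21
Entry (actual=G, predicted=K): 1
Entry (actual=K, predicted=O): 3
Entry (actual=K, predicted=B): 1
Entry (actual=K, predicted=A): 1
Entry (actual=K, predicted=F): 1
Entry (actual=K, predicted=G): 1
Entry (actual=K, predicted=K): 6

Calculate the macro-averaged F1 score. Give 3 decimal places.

0.560

Per-class F1 score (2·TP/(2·TP+FP+FN)):
  O: TP=16, FP=4+4+1+0+3=12, FN=4+1+2+1+2=10 → 32/54 = 0.5926
  B: TP=5, FP=4+2+1+3+1=11, FN=4+1+1+2+0=8 → 10/29 = 0.3448
  A: TP=9, FP=1+1+1+0+1=4, FN=4+2+1+3+3=13 → 18/35 = 0.5143
  F: TP=12, FP=2+1+1+0+1=5, FN=1+1+1+2+1=6 → 24/35 = 0.6857
  G: TP=21, FP=1+2+3+2+1=9, FN=0+3+0+0+1=4 → 42/55 = 0.7636
  K: TP=6, FP=2+0+3+1+1=7, FN=3+1+1+1+1=7 → 12/26 = 0.4615
Macro-F1 score = mean = (0.5926 + 0.3448 + 0.5143 + 0.6857 + 0.7636 + 0.4615) / 6 = 0.560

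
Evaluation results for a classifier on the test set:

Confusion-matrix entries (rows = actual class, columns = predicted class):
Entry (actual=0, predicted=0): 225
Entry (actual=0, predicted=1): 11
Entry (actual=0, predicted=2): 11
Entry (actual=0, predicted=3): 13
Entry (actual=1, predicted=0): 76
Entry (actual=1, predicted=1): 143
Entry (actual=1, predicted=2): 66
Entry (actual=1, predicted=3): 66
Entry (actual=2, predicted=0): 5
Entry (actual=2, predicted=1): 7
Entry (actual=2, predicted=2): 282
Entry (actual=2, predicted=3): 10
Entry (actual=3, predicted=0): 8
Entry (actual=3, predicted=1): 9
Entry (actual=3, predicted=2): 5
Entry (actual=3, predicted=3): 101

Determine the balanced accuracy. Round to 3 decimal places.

0.755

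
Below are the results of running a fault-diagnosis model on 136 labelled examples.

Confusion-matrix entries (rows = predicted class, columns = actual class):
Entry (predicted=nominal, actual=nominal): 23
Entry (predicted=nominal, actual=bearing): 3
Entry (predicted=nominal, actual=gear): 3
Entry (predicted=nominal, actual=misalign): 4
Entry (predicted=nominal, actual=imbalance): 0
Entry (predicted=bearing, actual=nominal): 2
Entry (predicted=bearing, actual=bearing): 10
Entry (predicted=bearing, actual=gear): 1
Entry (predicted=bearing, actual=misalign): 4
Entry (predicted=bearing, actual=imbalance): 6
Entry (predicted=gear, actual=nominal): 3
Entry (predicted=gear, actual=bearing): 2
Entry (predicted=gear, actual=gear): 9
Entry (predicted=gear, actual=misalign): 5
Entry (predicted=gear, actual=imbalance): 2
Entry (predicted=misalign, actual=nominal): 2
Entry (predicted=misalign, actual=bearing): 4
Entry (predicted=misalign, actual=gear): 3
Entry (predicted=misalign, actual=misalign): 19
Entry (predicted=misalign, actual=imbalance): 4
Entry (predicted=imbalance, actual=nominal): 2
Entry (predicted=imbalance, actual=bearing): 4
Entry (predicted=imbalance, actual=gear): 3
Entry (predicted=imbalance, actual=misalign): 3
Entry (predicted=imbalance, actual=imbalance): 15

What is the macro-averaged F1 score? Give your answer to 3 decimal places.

Per-class F1 score (2·TP/(2·TP+FP+FN)):
  nominal: TP=23, FP=3+3+4+0=10, FN=2+3+2+2=9 → 46/65 = 0.7077
  bearing: TP=10, FP=2+1+4+6=13, FN=3+2+4+4=13 → 20/46 = 0.4348
  gear: TP=9, FP=3+2+5+2=12, FN=3+1+3+3=10 → 18/40 = 0.4500
  misalign: TP=19, FP=2+4+3+4=13, FN=4+4+5+3=16 → 38/67 = 0.5672
  imbalance: TP=15, FP=2+4+3+3=12, FN=0+6+2+4=12 → 30/54 = 0.5556
Macro-F1 score = mean = (0.7077 + 0.4348 + 0.4500 + 0.5672 + 0.5556) / 5 = 0.543

0.543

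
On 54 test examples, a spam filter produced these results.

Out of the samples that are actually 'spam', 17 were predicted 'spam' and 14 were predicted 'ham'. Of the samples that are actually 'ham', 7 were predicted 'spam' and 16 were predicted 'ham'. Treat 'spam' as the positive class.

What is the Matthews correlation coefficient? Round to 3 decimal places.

0.243

MCC = (TP·TN − FP·FN) / √((TP+FP)(TP+FN)(TN+FP)(TN+FN))
Numerator = 17·16 − 7·14 = 174
Denominator = √(24·31·23·30) = √513360 = 716.4915
MCC = 174 / 716.4915 = 0.243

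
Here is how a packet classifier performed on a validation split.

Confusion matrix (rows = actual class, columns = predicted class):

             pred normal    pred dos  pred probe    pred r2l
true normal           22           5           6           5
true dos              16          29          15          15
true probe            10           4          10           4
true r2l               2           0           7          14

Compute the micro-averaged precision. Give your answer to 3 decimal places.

Micro-averaging pools counts across classes: ΣTP=75, ΣFP=89, ΣFN=89.
Micro-precision = TP/(TP+FP) on pooled counts = 0.457 (equals overall accuracy in single-label multiclass).

0.457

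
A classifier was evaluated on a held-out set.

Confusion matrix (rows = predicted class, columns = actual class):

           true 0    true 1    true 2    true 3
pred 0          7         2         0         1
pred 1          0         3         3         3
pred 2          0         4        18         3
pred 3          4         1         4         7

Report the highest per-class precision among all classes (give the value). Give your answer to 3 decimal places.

Per-class precision (TP/(TP+FP)):
  0: TP=7, FP=2+0+1=3 → 7/10 = 0.7000
  1: TP=3, FP=0+3+3=6 → 3/9 = 0.3333
  2: TP=18, FP=0+4+3=7 → 18/25 = 0.7200
  3: TP=7, FP=4+1+4=9 → 7/16 = 0.4375
Highest is class '2' with precision = 0.720.

0.720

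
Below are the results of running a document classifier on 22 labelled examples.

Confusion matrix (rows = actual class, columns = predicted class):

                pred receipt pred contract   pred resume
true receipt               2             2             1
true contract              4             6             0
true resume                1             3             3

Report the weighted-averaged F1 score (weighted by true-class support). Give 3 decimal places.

0.509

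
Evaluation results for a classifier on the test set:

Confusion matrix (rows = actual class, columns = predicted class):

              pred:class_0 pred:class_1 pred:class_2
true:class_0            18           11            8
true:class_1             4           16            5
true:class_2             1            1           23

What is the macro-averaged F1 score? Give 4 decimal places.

0.6526

Per-class F1 score (2·TP/(2·TP+FP+FN)):
  class_0: TP=18, FP=4+1=5, FN=11+8=19 → 36/60 = 0.60000
  class_1: TP=16, FP=11+1=12, FN=4+5=9 → 32/53 = 0.60377
  class_2: TP=23, FP=8+5=13, FN=1+1=2 → 46/61 = 0.75410
Macro-F1 score = mean = (0.60000 + 0.60377 + 0.75410) / 3 = 0.6526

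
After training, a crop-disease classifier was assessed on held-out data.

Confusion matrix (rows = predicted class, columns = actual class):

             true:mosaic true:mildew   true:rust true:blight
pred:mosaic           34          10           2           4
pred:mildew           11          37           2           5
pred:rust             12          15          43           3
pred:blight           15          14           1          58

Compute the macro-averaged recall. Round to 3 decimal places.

Per-class recall (TP/(TP+FN)):
  mosaic: TP=34, FN=11+12+15=38 → 34/72 = 0.4722
  mildew: TP=37, FN=10+15+14=39 → 37/76 = 0.4868
  rust: TP=43, FN=2+2+1=5 → 43/48 = 0.8958
  blight: TP=58, FN=4+5+3=12 → 58/70 = 0.8286
Macro-recall = mean = (0.4722 + 0.4868 + 0.8958 + 0.8286) / 4 = 0.671

0.671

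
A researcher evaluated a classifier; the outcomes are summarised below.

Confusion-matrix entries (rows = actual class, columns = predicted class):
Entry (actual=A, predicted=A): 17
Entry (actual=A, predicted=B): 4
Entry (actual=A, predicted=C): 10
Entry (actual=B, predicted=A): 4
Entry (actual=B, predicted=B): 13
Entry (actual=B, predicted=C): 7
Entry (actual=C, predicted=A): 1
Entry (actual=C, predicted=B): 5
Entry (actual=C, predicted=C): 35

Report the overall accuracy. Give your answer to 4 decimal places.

Accuracy = trace / total = (17+13+35=65) / 96 = 65/96 = 0.6771

0.6771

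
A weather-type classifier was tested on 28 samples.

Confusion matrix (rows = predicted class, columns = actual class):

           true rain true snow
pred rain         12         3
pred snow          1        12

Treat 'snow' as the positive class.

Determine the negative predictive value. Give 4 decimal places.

0.8000

NPV = TN/(TN+FN) = 12/(12+3) = 0.8000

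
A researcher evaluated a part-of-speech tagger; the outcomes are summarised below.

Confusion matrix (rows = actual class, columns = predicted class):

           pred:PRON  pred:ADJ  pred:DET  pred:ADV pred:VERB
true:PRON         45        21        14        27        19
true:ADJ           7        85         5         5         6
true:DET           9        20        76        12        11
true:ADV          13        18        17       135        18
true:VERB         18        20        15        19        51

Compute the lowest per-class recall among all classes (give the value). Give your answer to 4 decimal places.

0.3571

Per-class recall (TP/(TP+FN)):
  PRON: TP=45, FN=21+14+27+19=81 → 45/126 = 0.35714
  ADJ: TP=85, FN=7+5+5+6=23 → 85/108 = 0.78704
  DET: TP=76, FN=9+20+12+11=52 → 76/128 = 0.59375
  ADV: TP=135, FN=13+18+17+18=66 → 135/201 = 0.67164
  VERB: TP=51, FN=18+20+15+19=72 → 51/123 = 0.41463
Lowest is class 'PRON' with recall = 0.3571.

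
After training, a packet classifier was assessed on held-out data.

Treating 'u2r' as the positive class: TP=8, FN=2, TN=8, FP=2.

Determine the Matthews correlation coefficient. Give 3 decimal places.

0.600

MCC = (TP·TN − FP·FN) / √((TP+FP)(TP+FN)(TN+FP)(TN+FN))
Numerator = 8·8 − 2·2 = 60
Denominator = √(10·10·10·10) = √10000 = 100.0000
MCC = 60 / 100.0000 = 0.600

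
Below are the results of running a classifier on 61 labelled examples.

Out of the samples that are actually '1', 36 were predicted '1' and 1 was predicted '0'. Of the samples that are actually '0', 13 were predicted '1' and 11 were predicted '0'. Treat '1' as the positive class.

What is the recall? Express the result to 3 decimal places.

Recall = TP/(TP+FN) = 36/(36+1) = 36/37 = 0.973

0.973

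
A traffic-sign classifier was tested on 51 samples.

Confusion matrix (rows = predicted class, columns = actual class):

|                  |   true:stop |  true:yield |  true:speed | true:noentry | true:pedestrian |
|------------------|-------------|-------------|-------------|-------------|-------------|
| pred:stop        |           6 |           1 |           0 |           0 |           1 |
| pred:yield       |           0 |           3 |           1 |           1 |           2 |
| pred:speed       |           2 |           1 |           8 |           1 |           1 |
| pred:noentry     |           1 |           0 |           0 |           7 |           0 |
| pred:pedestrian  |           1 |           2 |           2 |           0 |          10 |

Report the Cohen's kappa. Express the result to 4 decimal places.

Observed agreement pₒ = trace/N = 34/51 = 0.66667
Expected agreement pₑ = Σ (rowᵢ·colᵢ)/N² = (10·8 + 7·7 + 11·13 + 9·8 + 14·15)/51² = 0.21300
κ = (pₒ − pₑ)/(1 − pₑ) = (0.66667 − 0.21300)/(1 − 0.21300) = 0.5765

0.5765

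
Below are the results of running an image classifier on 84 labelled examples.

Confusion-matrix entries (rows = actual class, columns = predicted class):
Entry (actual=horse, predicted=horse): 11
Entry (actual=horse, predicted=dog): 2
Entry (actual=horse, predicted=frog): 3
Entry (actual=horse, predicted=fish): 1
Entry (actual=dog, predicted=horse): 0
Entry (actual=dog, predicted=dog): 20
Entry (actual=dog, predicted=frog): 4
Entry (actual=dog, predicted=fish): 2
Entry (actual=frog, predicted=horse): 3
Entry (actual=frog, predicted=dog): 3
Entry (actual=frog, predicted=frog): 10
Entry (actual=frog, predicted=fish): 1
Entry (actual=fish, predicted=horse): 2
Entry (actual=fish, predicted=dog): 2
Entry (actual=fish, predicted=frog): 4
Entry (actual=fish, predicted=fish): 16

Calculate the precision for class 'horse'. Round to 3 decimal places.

Take TP from the diagonal, FP from the rest of the 'horse' prediction marginal, FN from the rest of the 'horse' actual marginal.
precision = TP/(TP+FP).
horse: TP=11, FP=0+3+2=5 → 11/16 = 0.6875

0.688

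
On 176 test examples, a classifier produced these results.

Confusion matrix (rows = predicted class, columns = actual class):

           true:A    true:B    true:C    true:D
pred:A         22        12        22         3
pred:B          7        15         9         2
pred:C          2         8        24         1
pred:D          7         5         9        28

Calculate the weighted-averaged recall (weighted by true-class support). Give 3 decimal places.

0.506

Per-class recall (TP/(TP+FN)):
  A: TP=22, FN=7+2+7=16 → 22/38 = 0.5789
  B: TP=15, FN=12+8+5=25 → 15/40 = 0.3750
  C: TP=24, FN=22+9+9=40 → 24/64 = 0.3750
  D: TP=28, FN=3+2+1=6 → 28/34 = 0.8235
Weighted-recall = Σ (supportᵢ/N)·recallᵢ with N=176: (38/176)·0.5789 + (40/176)·0.3750 + (64/176)·0.3750 + (34/176)·0.8235 = 0.506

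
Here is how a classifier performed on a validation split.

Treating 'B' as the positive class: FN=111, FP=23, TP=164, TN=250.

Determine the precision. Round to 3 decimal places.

Precision = TP/(TP+FP) = 164/(164+23) = 164/187 = 0.877

0.877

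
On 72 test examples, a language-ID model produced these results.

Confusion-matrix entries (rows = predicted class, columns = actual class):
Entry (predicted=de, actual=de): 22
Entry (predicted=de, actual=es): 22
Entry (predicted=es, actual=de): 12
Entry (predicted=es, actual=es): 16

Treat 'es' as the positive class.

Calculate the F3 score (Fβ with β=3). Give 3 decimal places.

0.432

Fβ = (1+β²)·TP / ((1+β²)·TP + β²·FN + FP), with β²=9
= 10·16 / (10·16 + 9·22 + 12) = 0.432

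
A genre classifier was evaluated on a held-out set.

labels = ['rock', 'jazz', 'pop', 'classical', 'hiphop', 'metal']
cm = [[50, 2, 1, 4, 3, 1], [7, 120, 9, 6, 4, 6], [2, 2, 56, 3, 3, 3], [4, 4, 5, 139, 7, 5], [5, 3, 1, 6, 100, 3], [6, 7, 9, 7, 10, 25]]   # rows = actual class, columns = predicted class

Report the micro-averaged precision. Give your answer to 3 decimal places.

0.780

Micro-averaging pools counts across classes: ΣTP=490, ΣFP=138, ΣFN=138.
Micro-precision = TP/(TP+FP) on pooled counts = 0.780 (equals overall accuracy in single-label multiclass).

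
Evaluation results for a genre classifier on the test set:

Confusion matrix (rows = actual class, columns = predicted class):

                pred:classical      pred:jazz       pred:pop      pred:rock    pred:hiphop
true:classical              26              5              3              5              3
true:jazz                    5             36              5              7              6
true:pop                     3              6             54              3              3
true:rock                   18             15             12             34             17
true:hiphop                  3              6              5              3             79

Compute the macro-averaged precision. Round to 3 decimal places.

Per-class precision (TP/(TP+FP)):
  classical: TP=26, FP=5+3+18+3=29 → 26/55 = 0.4727
  jazz: TP=36, FP=5+6+15+6=32 → 36/68 = 0.5294
  pop: TP=54, FP=3+5+12+5=25 → 54/79 = 0.6835
  rock: TP=34, FP=5+7+3+3=18 → 34/52 = 0.6538
  hiphop: TP=79, FP=3+6+3+17=29 → 79/108 = 0.7315
Macro-precision = mean = (0.4727 + 0.5294 + 0.6835 + 0.6538 + 0.7315) / 5 = 0.614

0.614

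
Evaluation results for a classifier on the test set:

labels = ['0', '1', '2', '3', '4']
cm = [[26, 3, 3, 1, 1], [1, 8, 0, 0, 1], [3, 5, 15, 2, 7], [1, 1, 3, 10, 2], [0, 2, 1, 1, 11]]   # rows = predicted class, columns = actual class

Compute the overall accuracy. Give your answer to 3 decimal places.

0.648

Accuracy = trace / total = (26+8+15+10+11=70) / 108 = 70/108 = 0.648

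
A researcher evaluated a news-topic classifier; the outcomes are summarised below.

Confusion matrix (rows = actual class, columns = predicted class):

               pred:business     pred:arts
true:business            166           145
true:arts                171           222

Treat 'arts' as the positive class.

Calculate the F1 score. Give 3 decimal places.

0.584

Precision = TP/(TP+FP) = 222/367 = 0.6049
Recall = TP/(TP+FN) = 222/393 = 0.5649
F1 = 2·TP/(2·TP+FP+FN) = 444/760 = 0.584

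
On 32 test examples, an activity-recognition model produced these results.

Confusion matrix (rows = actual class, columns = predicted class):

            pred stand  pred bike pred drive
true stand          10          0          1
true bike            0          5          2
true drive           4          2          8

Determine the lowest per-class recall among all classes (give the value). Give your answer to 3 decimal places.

Per-class recall (TP/(TP+FN)):
  stand: TP=10, FN=0+1=1 → 10/11 = 0.9091
  bike: TP=5, FN=0+2=2 → 5/7 = 0.7143
  drive: TP=8, FN=4+2=6 → 8/14 = 0.5714
Lowest is class 'drive' with recall = 0.571.

0.571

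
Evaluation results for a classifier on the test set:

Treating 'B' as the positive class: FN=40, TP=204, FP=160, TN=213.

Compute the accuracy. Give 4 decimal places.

0.6759

Accuracy = (TP+TN)/N = (204+213)/617 = 0.6759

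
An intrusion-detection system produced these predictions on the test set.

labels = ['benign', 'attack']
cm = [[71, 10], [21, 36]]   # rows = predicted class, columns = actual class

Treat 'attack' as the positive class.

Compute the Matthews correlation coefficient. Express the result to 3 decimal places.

0.531

MCC = (TP·TN − FP·FN) / √((TP+FP)(TP+FN)(TN+FP)(TN+FN))
Numerator = 36·71 − 21·10 = 2346
Denominator = √(57·46·92·81) = √19539144 = 4420.3104
MCC = 2346 / 4420.3104 = 0.531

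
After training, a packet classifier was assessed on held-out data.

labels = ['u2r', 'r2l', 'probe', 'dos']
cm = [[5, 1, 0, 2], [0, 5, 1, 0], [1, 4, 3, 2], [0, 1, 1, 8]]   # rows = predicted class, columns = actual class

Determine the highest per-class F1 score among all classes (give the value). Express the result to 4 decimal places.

0.7273

Per-class F1 score (2·TP/(2·TP+FP+FN)):
  u2r: TP=5, FP=1+0+2=3, FN=0+1+0=1 → 10/14 = 0.71429
  r2l: TP=5, FP=0+1+0=1, FN=1+4+1=6 → 10/17 = 0.58824
  probe: TP=3, FP=1+4+2=7, FN=0+1+1=2 → 6/15 = 0.40000
  dos: TP=8, FP=0+1+1=2, FN=2+0+2=4 → 16/22 = 0.72727
Highest is class 'dos' with F1 score = 0.7273.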